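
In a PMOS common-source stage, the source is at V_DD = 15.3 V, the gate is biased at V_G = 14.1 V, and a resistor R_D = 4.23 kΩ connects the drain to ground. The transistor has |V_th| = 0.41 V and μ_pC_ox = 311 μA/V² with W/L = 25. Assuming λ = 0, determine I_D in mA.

I_D = 2.43 mA

V_SG = V_DD − V_G = 15.3 − 14.1 = 1.2 V, so V_ov = 1.2 − 0.41 = 0.79 V.
k_p = μ_pC_ox · (W/L) = 7.775 mA/V².
Assume saturation: I_D = ½ k_p V_ov² = 0.5 × 7.775 × 0.79² = 2.43 mA, giving V_SD = V_DD − I_D R_D = 15.3 − 2.43 × 4.23 = 5.04 V.
V_SD = 5.04 V ≥ V_ov = 0.79 V, confirming saturation.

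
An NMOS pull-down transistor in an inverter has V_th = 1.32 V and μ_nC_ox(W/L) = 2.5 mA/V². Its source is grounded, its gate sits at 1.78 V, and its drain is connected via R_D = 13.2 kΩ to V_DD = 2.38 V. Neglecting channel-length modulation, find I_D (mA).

V_GS = V_G = 1.78 V, so V_ov = 1.78 − 1.32 = 0.46 V.
Assume saturation: I_D = ½ k_n V_ov² = 0.5 × 2.5 × 0.46² = 0.264 mA, giving V_DS = V_DD − I_D R_D = 2.38 − 0.264 × 13.2 = -1.11 V.
But -1.11 V < V_ov = 0.46 V, so the device is actually in triode.
In triode I_D = k_n[V_ov V_DS − ½ V_DS²] and I_D = (V_DD − V_DS)/R_D. Equating: 16.5 V_DS² − 16.18 V_DS + 2.38 = 0, giving V_DS = 0.18 V (the root below V_ov).
I_D = (2.38 − 0.18) / 13.2 = 0.167 mA.

I_D = 0.167 mA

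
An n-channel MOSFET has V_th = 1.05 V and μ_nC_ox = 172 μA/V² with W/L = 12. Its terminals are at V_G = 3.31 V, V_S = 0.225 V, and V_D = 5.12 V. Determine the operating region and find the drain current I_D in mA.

V_GS = V_G − V_S = 3.31 − 0.225 = 3.08 V; V_DS = V_D − V_S = 5.12 − 0.225 = 4.9 V.
k_n = μ_nC_ox · (W/L) = 2.064 mA/V².
V_ov = V_GS − V_th = 3.08 − 1.05 = 2.04 V.
Since V_DS = 4.9 V ≥ V_ov = 2.04 V, the device is in saturation.
I_D = ½ k_n V_ov² = 0.5 × 2.064 × 2.04² = 4.27 mA.

Saturation; I_D = 4.27 mA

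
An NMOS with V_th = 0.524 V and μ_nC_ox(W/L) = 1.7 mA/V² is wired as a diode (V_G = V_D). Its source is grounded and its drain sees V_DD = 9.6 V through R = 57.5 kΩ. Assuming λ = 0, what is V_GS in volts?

With gate tied to drain, V_GS = V_DS ≥ V_GS − V_th, so the device is in saturation.
KCL at the drain: ½ k_n (V_GS − V_th)² = (V_DD − V_GS)/R.
Let x = V_GS − 0.524. Then 48.9 x² + x − 9.076 = 0, giving x = 0.421 V (positive root), so V_GS = 0.945 V.
I_D = (V_DD − V_GS)/R = (9.6 − 0.945) / 57.5 = 0.151 mA.

V_GS = 0.945 V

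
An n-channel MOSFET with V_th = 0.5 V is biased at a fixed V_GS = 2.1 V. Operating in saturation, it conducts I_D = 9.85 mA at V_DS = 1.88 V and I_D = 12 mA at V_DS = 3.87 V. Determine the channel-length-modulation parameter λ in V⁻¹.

With V_GS fixed, I_D ∝ (1 + λ V_DS) in saturation, so I_D2/I_D1 = (1 + λ V_DS2)/(1 + λ V_DS1).
12/9.85 = 1.218 = (1 + 3.87 λ)/(1 + 1.88 λ).
Solving: λ (I_D1 V_DS2 − I_D2 V_DS1) = I_D2 − I_D1, so λ = (12 − 9.85) / (9.85 × 3.87 − 12 × 1.88) = 2.15 / 15.6 = 0.138 V⁻¹.

λ = 0.138 V⁻¹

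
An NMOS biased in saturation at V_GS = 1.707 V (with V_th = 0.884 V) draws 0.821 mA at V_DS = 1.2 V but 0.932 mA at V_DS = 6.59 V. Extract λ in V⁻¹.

With V_GS fixed, I_D ∝ (1 + λ V_DS) in saturation, so I_D2/I_D1 = (1 + λ V_DS2)/(1 + λ V_DS1).
0.932/0.821 = 1.135 = (1 + 6.59 λ)/(1 + 1.2 λ).
Solving: λ (I_D1 V_DS2 − I_D2 V_DS1) = I_D2 − I_D1, so λ = (0.932 − 0.821) / (0.821 × 6.59 − 0.932 × 1.2) = 0.111 / 4.29 = 0.0259 V⁻¹.

λ = 0.0259 V⁻¹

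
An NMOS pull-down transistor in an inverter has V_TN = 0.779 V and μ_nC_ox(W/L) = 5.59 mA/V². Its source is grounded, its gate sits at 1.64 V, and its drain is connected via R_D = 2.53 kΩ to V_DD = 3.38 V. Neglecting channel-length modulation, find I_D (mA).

I_D = 1.21 mA

V_GS = V_G = 1.64 V, so V_ov = 1.64 − 0.779 = 0.861 V.
Assume saturation: I_D = ½ k_n V_ov² = 0.5 × 5.59 × 0.861² = 2.07 mA, giving V_DS = V_DD − I_D R_D = 3.38 − 2.07 × 2.53 = -1.86 V.
But -1.86 V < V_ov = 0.861 V, so the device is actually in triode.
In triode I_D = k_n[V_ov V_DS − ½ V_DS²] and I_D = (V_DD − V_DS)/R_D. Equating: 7.07 V_DS² − 13.18 V_DS + 3.38 = 0, giving V_DS = 0.307 V (the root below V_ov).
I_D = (3.38 − 0.307) / 2.53 = 1.21 mA.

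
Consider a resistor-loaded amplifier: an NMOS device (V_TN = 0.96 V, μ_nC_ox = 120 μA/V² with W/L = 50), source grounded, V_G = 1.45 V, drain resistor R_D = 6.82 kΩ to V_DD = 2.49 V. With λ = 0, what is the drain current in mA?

V_GS = V_G = 1.45 V, so V_ov = 1.45 − 0.96 = 0.49 V.
k_n = μ_nC_ox · (W/L) = 6 mA/V².
Assume saturation: I_D = ½ k_n V_ov² = 0.5 × 6 × 0.49² = 0.72 mA, giving V_DS = V_DD − I_D R_D = 2.49 − 0.72 × 6.82 = -2.42 V.
But -2.42 V < V_ov = 0.49 V, so the device is actually in triode.
In triode I_D = k_n[V_ov V_DS − ½ V_DS²] and I_D = (V_DD − V_DS)/R_D. Equating: 20.5 V_DS² − 21.05 V_DS + 2.49 = 0, giving V_DS = 0.136 V (the root below V_ov).
I_D = (2.49 − 0.136) / 6.82 = 0.345 mA.

I_D = 0.345 mA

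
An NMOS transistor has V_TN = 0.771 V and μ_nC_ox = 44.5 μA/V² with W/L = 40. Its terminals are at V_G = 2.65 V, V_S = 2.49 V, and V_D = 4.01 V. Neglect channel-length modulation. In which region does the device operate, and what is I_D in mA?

Cutoff; I_D = 0 mA

V_GS = V_G − V_S = 2.65 − 2.49 = 0.16 V; V_DS = V_D − V_S = 4.01 − 2.49 = 1.52 V.
V_GS = 0.16 V < V_TN = 0.771 V, so the transistor is in cutoff.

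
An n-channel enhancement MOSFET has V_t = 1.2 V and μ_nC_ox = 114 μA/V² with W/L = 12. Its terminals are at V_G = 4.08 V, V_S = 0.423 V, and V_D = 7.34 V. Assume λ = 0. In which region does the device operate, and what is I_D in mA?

V_GS = V_G − V_S = 4.08 − 0.423 = 3.66 V; V_DS = V_D − V_S = 7.34 − 0.423 = 6.92 V.
k_n = μ_nC_ox · (W/L) = 1.368 mA/V².
V_ov = V_GS − V_t = 3.66 − 1.2 = 2.46 V.
Since V_DS = 6.92 V ≥ V_ov = 2.46 V, the device is in saturation.
I_D = ½ k_n V_ov² = 0.5 × 1.368 × 2.46² = 4.13 mA.

Saturation; I_D = 4.13 mA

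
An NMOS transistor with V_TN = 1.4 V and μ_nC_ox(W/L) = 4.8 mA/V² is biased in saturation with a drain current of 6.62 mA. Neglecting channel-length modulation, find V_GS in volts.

V_GS = 3.06 V

In saturation I_D = ½ k_n (V_GS − V_TN)², so V_GS − V_TN = √(2 I_D / k_n) = √(2 × 6.62 / 4.8) = 1.66 V.
V_GS = 1.4 + 1.66 = 3.06 V.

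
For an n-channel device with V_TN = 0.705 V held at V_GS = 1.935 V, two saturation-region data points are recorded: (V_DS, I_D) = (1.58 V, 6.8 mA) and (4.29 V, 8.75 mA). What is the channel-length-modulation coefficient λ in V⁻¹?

λ = 0.127 V⁻¹

With V_GS fixed, I_D ∝ (1 + λ V_DS) in saturation, so I_D2/I_D1 = (1 + λ V_DS2)/(1 + λ V_DS1).
8.75/6.8 = 1.287 = (1 + 4.29 λ)/(1 + 1.58 λ).
Solving: λ (I_D1 V_DS2 − I_D2 V_DS1) = I_D2 − I_D1, so λ = (8.75 − 6.8) / (6.8 × 4.29 − 8.75 × 1.58) = 1.95 / 15.3 = 0.127 V⁻¹.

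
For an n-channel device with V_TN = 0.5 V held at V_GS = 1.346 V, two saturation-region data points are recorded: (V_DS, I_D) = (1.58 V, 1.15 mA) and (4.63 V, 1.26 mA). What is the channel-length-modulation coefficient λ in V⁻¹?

λ = 0.0330 V⁻¹

With V_GS fixed, I_D ∝ (1 + λ V_DS) in saturation, so I_D2/I_D1 = (1 + λ V_DS2)/(1 + λ V_DS1).
1.26/1.15 = 1.096 = (1 + 4.63 λ)/(1 + 1.58 λ).
Solving: λ (I_D1 V_DS2 − I_D2 V_DS1) = I_D2 − I_D1, so λ = (1.26 − 1.15) / (1.15 × 4.63 − 1.26 × 1.58) = 0.11 / 3.33 = 0.033 V⁻¹.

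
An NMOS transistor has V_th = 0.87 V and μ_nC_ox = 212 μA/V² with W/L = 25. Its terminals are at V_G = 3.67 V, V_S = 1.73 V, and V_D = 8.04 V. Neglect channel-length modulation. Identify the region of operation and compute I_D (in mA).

Saturation; I_D = 3.03 mA

V_GS = V_G − V_S = 3.67 − 1.73 = 1.94 V; V_DS = V_D − V_S = 8.04 − 1.73 = 6.31 V.
k_n = μ_nC_ox · (W/L) = 5.3 mA/V².
V_ov = V_GS − V_th = 1.94 − 0.87 = 1.07 V.
Since V_DS = 6.31 V ≥ V_ov = 1.07 V, the device is in saturation.
I_D = ½ k_n V_ov² = 0.5 × 5.3 × 1.07² = 3.03 mA.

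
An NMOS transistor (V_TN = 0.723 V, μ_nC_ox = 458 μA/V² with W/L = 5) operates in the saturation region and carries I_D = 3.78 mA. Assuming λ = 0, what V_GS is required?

V_GS = 2.54 V

k_n = μ_nC_ox · (W/L) = 2.29 mA/V².
In saturation I_D = ½ k_n (V_GS − V_TN)², so V_GS − V_TN = √(2 I_D / k_n) = √(2 × 3.78 / 2.29) = 1.82 V.
V_GS = 0.723 + 1.82 = 2.54 V.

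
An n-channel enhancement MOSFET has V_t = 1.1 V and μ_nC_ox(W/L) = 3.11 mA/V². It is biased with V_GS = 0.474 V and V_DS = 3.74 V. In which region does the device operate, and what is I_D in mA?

Cutoff; I_D = 0 mA

V_GS = 0.474 V < V_t = 1.1 V, so the transistor is in cutoff.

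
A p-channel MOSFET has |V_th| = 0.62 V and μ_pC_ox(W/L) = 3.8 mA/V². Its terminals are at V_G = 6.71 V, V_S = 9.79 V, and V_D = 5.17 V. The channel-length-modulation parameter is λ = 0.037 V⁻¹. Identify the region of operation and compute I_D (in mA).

Saturation; I_D = 13.5 mA

V_SG = V_S − V_G = 9.79 − 6.71 = 3.08 V; V_SD = V_S − V_D = 9.79 − 5.17 = 4.62 V.
V_ov = V_SG − |V_th| = 3.08 − 0.62 = 2.46 V.
Since V_SD = 4.62 V ≥ V_ov = 2.46 V, the device is in saturation.
I_D = ½ k_p V_ov² (1 + λ V_SD) = 0.5 × 3.8 × 2.46² × (1 + 0.037 × 4.62) = 13.5 mA.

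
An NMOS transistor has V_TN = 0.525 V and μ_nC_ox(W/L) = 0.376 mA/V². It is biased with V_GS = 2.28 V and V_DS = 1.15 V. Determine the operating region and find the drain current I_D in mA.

V_ov = V_GS − V_TN = 2.28 − 0.525 = 1.75 V.
Since V_DS = 1.15 V < V_ov = 1.75 V, the device is in the triode region.
I_D = k_n [V_ov · V_DS − ½ V_DS²] = 0.376 × [1.75 × 1.15 − 0.5 × 1.15²] = 0.51 mA.

Triode; I_D = 0.510 mA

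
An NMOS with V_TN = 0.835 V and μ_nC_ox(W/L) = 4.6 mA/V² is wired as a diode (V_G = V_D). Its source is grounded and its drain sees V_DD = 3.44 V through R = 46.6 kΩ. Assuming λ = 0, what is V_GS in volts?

With gate tied to drain, V_GS = V_DS ≥ V_GS − V_TN, so the device is in saturation.
KCL at the drain: ½ k_n (V_GS − V_TN)² = (V_DD − V_GS)/R.
Let x = V_GS − 0.835. Then 107 x² + x − 2.605 = 0, giving x = 0.151 V (positive root), so V_GS = 0.986 V.
I_D = (V_DD − V_GS)/R = (3.44 − 0.986) / 46.6 = 0.0527 mA.

V_GS = 0.986 V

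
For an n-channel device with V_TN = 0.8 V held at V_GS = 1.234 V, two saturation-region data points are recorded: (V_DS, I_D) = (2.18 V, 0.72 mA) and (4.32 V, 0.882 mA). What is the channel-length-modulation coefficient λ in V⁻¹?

λ = 0.136 V⁻¹

With V_GS fixed, I_D ∝ (1 + λ V_DS) in saturation, so I_D2/I_D1 = (1 + λ V_DS2)/(1 + λ V_DS1).
0.882/0.72 = 1.225 = (1 + 4.32 λ)/(1 + 2.18 λ).
Solving: λ (I_D1 V_DS2 − I_D2 V_DS1) = I_D2 − I_D1, so λ = (0.882 − 0.72) / (0.72 × 4.32 − 0.882 × 2.18) = 0.162 / 1.19 = 0.136 V⁻¹.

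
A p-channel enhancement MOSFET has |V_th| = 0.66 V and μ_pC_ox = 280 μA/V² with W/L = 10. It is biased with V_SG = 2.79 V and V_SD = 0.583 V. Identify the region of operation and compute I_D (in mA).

k_p = μ_pC_ox · (W/L) = 2.8 mA/V².
V_ov = V_SG − |V_th| = 2.79 − 0.66 = 2.13 V.
Since V_SD = 0.583 V < V_ov = 2.13 V, the device is in the triode region.
I_D = k_p [V_ov · V_SD − ½ V_SD²] = 2.8 × [2.13 × 0.583 − 0.5 × 0.583²] = 3 mA.

Triode; I_D = 3.00 mA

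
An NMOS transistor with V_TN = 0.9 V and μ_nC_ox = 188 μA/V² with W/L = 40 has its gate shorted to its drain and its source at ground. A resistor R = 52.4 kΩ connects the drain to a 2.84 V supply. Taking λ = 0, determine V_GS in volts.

With gate tied to drain, V_GS = V_DS ≥ V_GS − V_TN, so the device is in saturation.
k_n = μ_nC_ox · (W/L) = 7.52 mA/V².
KCL at the drain: ½ k_n (V_GS − V_TN)² = (V_DD − V_GS)/R.
Let x = V_GS − 0.9. Then 197 x² + x − 1.94 = 0, giving x = 0.0967 V (positive root), so V_GS = 0.997 V.
I_D = (V_DD − V_GS)/R = (2.84 − 0.997) / 52.4 = 0.0352 mA.

V_GS = 0.997 V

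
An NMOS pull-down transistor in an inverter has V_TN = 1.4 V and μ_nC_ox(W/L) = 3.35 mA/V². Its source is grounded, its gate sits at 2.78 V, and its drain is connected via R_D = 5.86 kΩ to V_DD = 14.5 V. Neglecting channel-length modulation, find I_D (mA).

I_D = 2.36 mA

V_GS = V_G = 2.78 V, so V_ov = 2.78 − 1.4 = 1.38 V.
Assume saturation: I_D = ½ k_n V_ov² = 0.5 × 3.35 × 1.38² = 3.19 mA, giving V_DS = V_DD − I_D R_D = 14.5 − 3.19 × 5.86 = -4.19 V.
But -4.19 V < V_ov = 1.38 V, so the device is actually in triode.
In triode I_D = k_n[V_ov V_DS − ½ V_DS²] and I_D = (V_DD − V_DS)/R_D. Equating: 9.82 V_DS² − 28.09 V_DS + 14.5 = 0, giving V_DS = 0.676 V (the root below V_ov).
I_D = (14.5 − 0.676) / 5.86 = 2.36 mA.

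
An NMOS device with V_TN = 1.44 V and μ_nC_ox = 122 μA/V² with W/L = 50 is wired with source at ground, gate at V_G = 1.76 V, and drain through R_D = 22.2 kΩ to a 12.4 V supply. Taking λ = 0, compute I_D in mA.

I_D = 0.312 mA

V_GS = V_G = 1.76 V, so V_ov = 1.76 − 1.44 = 0.32 V.
k_n = μ_nC_ox · (W/L) = 6.1 mA/V².
Assume saturation: I_D = ½ k_n V_ov² = 0.5 × 6.1 × 0.32² = 0.312 mA, giving V_DS = V_DD − I_D R_D = 12.4 − 0.312 × 22.2 = 5.47 V.
V_DS = 5.47 V ≥ V_ov = 0.32 V, confirming saturation.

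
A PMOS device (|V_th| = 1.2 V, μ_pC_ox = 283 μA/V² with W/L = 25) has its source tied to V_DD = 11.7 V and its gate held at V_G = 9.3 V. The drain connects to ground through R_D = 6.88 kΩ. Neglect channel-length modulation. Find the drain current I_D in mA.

V_SG = V_DD − V_G = 11.7 − 9.3 = 2.4 V, so V_ov = 2.4 − 1.2 = 1.2 V.
k_p = μ_pC_ox · (W/L) = 7.075 mA/V².
Assume saturation: I_D = ½ k_p V_ov² = 0.5 × 7.075 × 1.2² = 5.09 mA, giving V_SD = V_DD − I_D R_D = 11.7 − 5.09 × 6.88 = -23.3 V.
But -23.3 V < V_ov = 1.2 V, so the device is actually in triode.
In triode I_D = k_p[V_ov V_SD − ½ V_SD²] and I_D = (V_DD − V_SD)/R_D. Equating: 24.3 V_SD² − 59.41 V_SD + 11.7 = 0, giving V_SD = 0.216 V (the root below V_ov).
I_D = (11.7 − 0.216) / 6.88 = 1.67 mA.

I_D = 1.67 mA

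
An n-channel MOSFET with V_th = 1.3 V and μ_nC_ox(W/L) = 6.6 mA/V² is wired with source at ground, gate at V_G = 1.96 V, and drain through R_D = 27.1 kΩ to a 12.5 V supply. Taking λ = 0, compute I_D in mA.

I_D = 0.457 mA

V_GS = V_G = 1.96 V, so V_ov = 1.96 − 1.3 = 0.66 V.
Assume saturation: I_D = ½ k_n V_ov² = 0.5 × 6.6 × 0.66² = 1.44 mA, giving V_DS = V_DD − I_D R_D = 12.5 − 1.44 × 27.1 = -26.5 V.
But -26.5 V < V_ov = 0.66 V, so the device is actually in triode.
In triode I_D = k_n[V_ov V_DS − ½ V_DS²] and I_D = (V_DD − V_DS)/R_D. Equating: 89.4 V_DS² − 119 V_DS + 12.5 = 0, giving V_DS = 0.115 V (the root below V_ov).
I_D = (12.5 − 0.115) / 27.1 = 0.457 mA.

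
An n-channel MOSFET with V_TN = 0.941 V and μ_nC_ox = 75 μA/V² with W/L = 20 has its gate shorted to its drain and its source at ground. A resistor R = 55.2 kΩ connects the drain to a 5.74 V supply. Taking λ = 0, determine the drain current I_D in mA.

With gate tied to drain, V_GS = V_DS ≥ V_GS − V_TN, so the device is in saturation.
k_n = μ_nC_ox · (W/L) = 1.5 mA/V².
KCL at the drain: ½ k_n (V_GS − V_TN)² = (V_DD − V_GS)/R.
Let x = V_GS − 0.941. Then 41.4 x² + x − 4.799 = 0, giving x = 0.329 V (positive root), so V_GS = 1.27 V.
I_D = (V_DD − V_GS)/R = (5.74 − 1.27) / 55.2 = 0.081 mA.

I_D = 0.0810 mA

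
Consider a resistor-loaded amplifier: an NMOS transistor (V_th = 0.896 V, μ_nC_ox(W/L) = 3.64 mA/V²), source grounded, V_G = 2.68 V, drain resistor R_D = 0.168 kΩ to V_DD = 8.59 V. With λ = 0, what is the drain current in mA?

V_GS = V_G = 2.68 V, so V_ov = 2.68 − 0.896 = 1.78 V.
Assume saturation: I_D = ½ k_n V_ov² = 0.5 × 3.64 × 1.78² = 5.79 mA, giving V_DS = V_DD − I_D R_D = 8.59 − 5.79 × 0.168 = 7.62 V.
V_DS = 7.62 V ≥ V_ov = 1.78 V, confirming saturation.

I_D = 5.79 mA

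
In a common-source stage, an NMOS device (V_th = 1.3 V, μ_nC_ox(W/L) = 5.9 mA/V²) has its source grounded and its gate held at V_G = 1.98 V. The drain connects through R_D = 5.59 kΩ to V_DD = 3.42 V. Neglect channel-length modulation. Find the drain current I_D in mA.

I_D = 0.582 mA

V_GS = V_G = 1.98 V, so V_ov = 1.98 − 1.3 = 0.68 V.
Assume saturation: I_D = ½ k_n V_ov² = 0.5 × 5.9 × 0.68² = 1.36 mA, giving V_DS = V_DD − I_D R_D = 3.42 − 1.36 × 5.59 = -4.21 V.
But -4.21 V < V_ov = 0.68 V, so the device is actually in triode.
In triode I_D = k_n[V_ov V_DS − ½ V_DS²] and I_D = (V_DD − V_DS)/R_D. Equating: 16.5 V_DS² − 23.43 V_DS + 3.42 = 0, giving V_DS = 0.165 V (the root below V_ov).
I_D = (3.42 − 0.165) / 5.59 = 0.582 mA.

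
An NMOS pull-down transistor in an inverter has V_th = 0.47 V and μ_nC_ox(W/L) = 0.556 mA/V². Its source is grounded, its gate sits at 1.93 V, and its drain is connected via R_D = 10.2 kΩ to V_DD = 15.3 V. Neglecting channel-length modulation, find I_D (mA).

I_D = 0.593 mA

V_GS = V_G = 1.93 V, so V_ov = 1.93 − 0.47 = 1.46 V.
Assume saturation: I_D = ½ k_n V_ov² = 0.5 × 0.556 × 1.46² = 0.593 mA, giving V_DS = V_DD − I_D R_D = 15.3 − 0.593 × 10.2 = 9.26 V.
V_DS = 9.26 V ≥ V_ov = 1.46 V, confirming saturation.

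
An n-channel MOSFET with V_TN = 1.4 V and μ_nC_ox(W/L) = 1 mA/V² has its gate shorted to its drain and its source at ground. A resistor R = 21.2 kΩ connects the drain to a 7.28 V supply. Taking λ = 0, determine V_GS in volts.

With gate tied to drain, V_GS = V_DS ≥ V_GS − V_TN, so the device is in saturation.
KCL at the drain: ½ k_n (V_GS − V_TN)² = (V_DD − V_GS)/R.
Let x = V_GS − 1.4. Then 10.6 x² + x − 5.88 = 0, giving x = 0.699 V (positive root), so V_GS = 2.1 V.
I_D = (V_DD − V_GS)/R = (7.28 − 2.1) / 21.2 = 0.244 mA.

V_GS = 2.10 V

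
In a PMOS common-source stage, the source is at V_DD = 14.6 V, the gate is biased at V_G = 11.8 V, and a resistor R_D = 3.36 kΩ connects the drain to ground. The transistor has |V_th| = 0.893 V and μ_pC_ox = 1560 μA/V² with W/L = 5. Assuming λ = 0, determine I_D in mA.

V_SG = V_DD − V_G = 14.6 − 11.8 = 2.8 V, so V_ov = 2.8 − 0.893 = 1.91 V.
k_p = μ_pC_ox · (W/L) = 7.8 mA/V².
Assume saturation: I_D = ½ k_p V_ov² = 0.5 × 7.8 × 1.91² = 14.2 mA, giving V_SD = V_DD − I_D R_D = 14.6 − 14.2 × 3.36 = -33.1 V.
But -33.1 V < V_ov = 1.91 V, so the device is actually in triode.
In triode I_D = k_p[V_ov V_SD − ½ V_SD²] and I_D = (V_DD − V_SD)/R_D. Equating: 13.1 V_SD² − 50.98 V_SD + 14.6 = 0, giving V_SD = 0.311 V (the root below V_ov).
I_D = (14.6 − 0.311) / 3.36 = 4.25 mA.

I_D = 4.25 mA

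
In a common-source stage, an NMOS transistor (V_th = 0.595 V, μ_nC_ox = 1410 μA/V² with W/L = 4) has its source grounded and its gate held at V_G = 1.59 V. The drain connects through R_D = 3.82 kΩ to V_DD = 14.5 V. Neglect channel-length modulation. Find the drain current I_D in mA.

V_GS = V_G = 1.59 V, so V_ov = 1.59 − 0.595 = 0.995 V.
k_n = μ_nC_ox · (W/L) = 5.64 mA/V².
Assume saturation: I_D = ½ k_n V_ov² = 0.5 × 5.64 × 0.995² = 2.79 mA, giving V_DS = V_DD − I_D R_D = 14.5 − 2.79 × 3.82 = 3.84 V.
V_DS = 3.84 V ≥ V_ov = 0.995 V, confirming saturation.

I_D = 2.79 mA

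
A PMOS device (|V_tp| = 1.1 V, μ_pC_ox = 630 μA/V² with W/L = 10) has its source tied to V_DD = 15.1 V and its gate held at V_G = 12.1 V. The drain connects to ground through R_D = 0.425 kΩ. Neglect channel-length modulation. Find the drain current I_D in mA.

V_SG = V_DD − V_G = 15.1 − 12.1 = 3 V, so V_ov = 3 − 1.1 = 1.9 V.
k_p = μ_pC_ox · (W/L) = 6.3 mA/V².
Assume saturation: I_D = ½ k_p V_ov² = 0.5 × 6.3 × 1.9² = 11.4 mA, giving V_SD = V_DD − I_D R_D = 15.1 − 11.4 × 0.425 = 10.3 V.
V_SD = 10.3 V ≥ V_ov = 1.9 V, confirming saturation.

I_D = 11.4 mA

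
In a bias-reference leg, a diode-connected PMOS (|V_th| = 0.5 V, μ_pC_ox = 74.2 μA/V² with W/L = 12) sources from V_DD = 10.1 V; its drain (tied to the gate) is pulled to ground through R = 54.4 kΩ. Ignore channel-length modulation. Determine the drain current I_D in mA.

With gate tied to drain, V_SG = V_SD ≥ V_SG − |V_th|, so the device is in saturation.
k_p = μ_pC_ox · (W/L) = 0.8904 mA/V².
KCL at the drain: ½ k_p (V_SG − |V_th|)² = (V_DD − V_SG)/R.
Let x = V_SG − 0.5. Then 24.2 x² + x − 9.6 = 0, giving x = 0.609 V (positive root), so V_SG = 1.11 V.
I_D = (V_DD − V_SG)/R = (10.1 − 1.11) / 54.4 = 0.165 mA.

I_D = 0.165 mA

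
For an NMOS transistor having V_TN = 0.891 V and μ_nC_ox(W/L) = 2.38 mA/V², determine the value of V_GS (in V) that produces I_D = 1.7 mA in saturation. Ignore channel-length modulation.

V_GS = 2.09 V

In saturation I_D = ½ k_n (V_GS − V_TN)², so V_GS − V_TN = √(2 I_D / k_n) = √(2 × 1.7 / 2.38) = 1.2 V.
V_GS = 0.891 + 1.2 = 2.09 V.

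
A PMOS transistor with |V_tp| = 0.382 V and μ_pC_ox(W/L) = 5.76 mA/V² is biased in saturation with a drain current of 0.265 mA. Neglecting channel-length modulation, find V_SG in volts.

V_SG = 0.685 V

In saturation I_D = ½ k_p (V_SG − |V_tp|)², so V_SG − |V_tp| = √(2 I_D / k_p) = √(2 × 0.265 / 5.76) = 0.303 V.
V_SG = 0.382 + 0.303 = 0.685 V.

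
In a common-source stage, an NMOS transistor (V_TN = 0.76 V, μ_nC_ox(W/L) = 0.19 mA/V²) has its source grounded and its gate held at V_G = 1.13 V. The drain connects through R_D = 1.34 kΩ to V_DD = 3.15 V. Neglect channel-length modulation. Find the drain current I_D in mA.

I_D = 0.0130 mA

V_GS = V_G = 1.13 V, so V_ov = 1.13 − 0.76 = 0.37 V.
Assume saturation: I_D = ½ k_n V_ov² = 0.5 × 0.19 × 0.37² = 0.013 mA, giving V_DS = V_DD − I_D R_D = 3.15 − 0.013 × 1.34 = 3.13 V.
V_DS = 3.13 V ≥ V_ov = 0.37 V, confirming saturation.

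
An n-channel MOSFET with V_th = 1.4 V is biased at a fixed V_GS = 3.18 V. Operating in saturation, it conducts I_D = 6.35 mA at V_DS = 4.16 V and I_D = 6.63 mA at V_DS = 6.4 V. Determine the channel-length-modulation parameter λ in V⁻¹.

λ = 0.0214 V⁻¹

With V_GS fixed, I_D ∝ (1 + λ V_DS) in saturation, so I_D2/I_D1 = (1 + λ V_DS2)/(1 + λ V_DS1).
6.63/6.35 = 1.044 = (1 + 6.4 λ)/(1 + 4.16 λ).
Solving: λ (I_D1 V_DS2 − I_D2 V_DS1) = I_D2 − I_D1, so λ = (6.63 − 6.35) / (6.35 × 6.4 − 6.63 × 4.16) = 0.28 / 13.1 = 0.0214 V⁻¹.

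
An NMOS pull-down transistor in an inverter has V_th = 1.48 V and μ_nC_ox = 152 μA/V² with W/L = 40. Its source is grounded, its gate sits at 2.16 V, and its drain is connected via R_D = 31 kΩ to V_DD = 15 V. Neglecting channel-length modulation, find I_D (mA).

I_D = 0.480 mA

V_GS = V_G = 2.16 V, so V_ov = 2.16 − 1.48 = 0.68 V.
k_n = μ_nC_ox · (W/L) = 6.08 mA/V².
Assume saturation: I_D = ½ k_n V_ov² = 0.5 × 6.08 × 0.68² = 1.41 mA, giving V_DS = V_DD − I_D R_D = 15 − 1.41 × 31 = -28.6 V.
But -28.6 V < V_ov = 0.68 V, so the device is actually in triode.
In triode I_D = k_n[V_ov V_DS − ½ V_DS²] and I_D = (V_DD − V_DS)/R_D. Equating: 94.2 V_DS² − 129.2 V_DS + 15 = 0, giving V_DS = 0.128 V (the root below V_ov).
I_D = (15 − 0.128) / 31 = 0.48 mA.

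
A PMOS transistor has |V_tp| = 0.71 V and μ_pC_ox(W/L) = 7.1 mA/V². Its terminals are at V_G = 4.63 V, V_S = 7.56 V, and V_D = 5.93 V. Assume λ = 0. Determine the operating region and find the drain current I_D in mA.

Triode; I_D = 16.3 mA

V_SG = V_S − V_G = 7.56 − 4.63 = 2.93 V; V_SD = V_S − V_D = 7.56 − 5.93 = 1.63 V.
V_ov = V_SG − |V_tp| = 2.93 − 0.71 = 2.22 V.
Since V_SD = 1.63 V < V_ov = 2.22 V, the device is in the triode region.
I_D = k_p [V_ov · V_SD − ½ V_SD²] = 7.1 × [2.22 × 1.63 − 0.5 × 1.63²] = 16.3 mA.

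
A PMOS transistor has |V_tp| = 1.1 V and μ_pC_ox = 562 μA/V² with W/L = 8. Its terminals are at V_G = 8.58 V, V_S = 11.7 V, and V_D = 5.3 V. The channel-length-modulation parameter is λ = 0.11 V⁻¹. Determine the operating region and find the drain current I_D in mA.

Saturation; I_D = 15.6 mA

V_SG = V_S − V_G = 11.7 − 8.58 = 3.12 V; V_SD = V_S − V_D = 11.7 − 5.3 = 6.4 V.
k_p = μ_pC_ox · (W/L) = 4.496 mA/V².
V_ov = V_SG − |V_tp| = 3.12 − 1.1 = 2.02 V.
Since V_SD = 6.4 V ≥ V_ov = 2.02 V, the device is in saturation.
I_D = ½ k_p V_ov² (1 + λ V_SD) = 0.5 × 4.496 × 2.02² × (1 + 0.11 × 6.4) = 15.6 mA.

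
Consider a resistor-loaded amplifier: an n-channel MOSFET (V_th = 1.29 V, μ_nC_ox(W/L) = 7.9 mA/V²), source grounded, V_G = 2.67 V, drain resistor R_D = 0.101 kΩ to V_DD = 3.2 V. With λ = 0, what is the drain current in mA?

I_D = 7.52 mA

V_GS = V_G = 2.67 V, so V_ov = 2.67 − 1.29 = 1.38 V.
Assume saturation: I_D = ½ k_n V_ov² = 0.5 × 7.9 × 1.38² = 7.52 mA, giving V_DS = V_DD − I_D R_D = 3.2 − 7.52 × 0.101 = 2.44 V.
V_DS = 2.44 V ≥ V_ov = 1.38 V, confirming saturation.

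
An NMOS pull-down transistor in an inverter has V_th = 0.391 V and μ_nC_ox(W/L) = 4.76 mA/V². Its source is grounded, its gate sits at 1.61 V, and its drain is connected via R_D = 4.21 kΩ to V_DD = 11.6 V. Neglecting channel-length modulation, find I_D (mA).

V_GS = V_G = 1.61 V, so V_ov = 1.61 − 0.391 = 1.22 V.
Assume saturation: I_D = ½ k_n V_ov² = 0.5 × 4.76 × 1.22² = 3.54 mA, giving V_DS = V_DD − I_D R_D = 11.6 − 3.54 × 4.21 = -3.29 V.
But -3.29 V < V_ov = 1.22 V, so the device is actually in triode.
In triode I_D = k_n[V_ov V_DS − ½ V_DS²] and I_D = (V_DD − V_DS)/R_D. Equating: 10 V_DS² − 25.43 V_DS + 11.6 = 0, giving V_DS = 0.596 V (the root below V_ov).
I_D = (11.6 − 0.596) / 4.21 = 2.61 mA.

I_D = 2.61 mA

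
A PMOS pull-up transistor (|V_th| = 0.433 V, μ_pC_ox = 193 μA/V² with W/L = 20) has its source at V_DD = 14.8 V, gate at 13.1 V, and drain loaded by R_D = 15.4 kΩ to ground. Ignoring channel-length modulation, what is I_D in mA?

I_D = 0.947 mA

V_SG = V_DD − V_G = 14.8 − 13.1 = 1.7 V, so V_ov = 1.7 − 0.433 = 1.27 V.
k_p = μ_pC_ox · (W/L) = 3.86 mA/V².
Assume saturation: I_D = ½ k_p V_ov² = 0.5 × 3.86 × 1.27² = 3.1 mA, giving V_SD = V_DD − I_D R_D = 14.8 − 3.1 × 15.4 = -32.9 V.
But -32.9 V < V_ov = 1.27 V, so the device is actually in triode.
In triode I_D = k_p[V_ov V_SD − ½ V_SD²] and I_D = (V_DD − V_SD)/R_D. Equating: 29.7 V_SD² − 76.32 V_SD + 14.8 = 0, giving V_SD = 0.211 V (the root below V_ov).
I_D = (14.8 − 0.211) / 15.4 = 0.947 mA.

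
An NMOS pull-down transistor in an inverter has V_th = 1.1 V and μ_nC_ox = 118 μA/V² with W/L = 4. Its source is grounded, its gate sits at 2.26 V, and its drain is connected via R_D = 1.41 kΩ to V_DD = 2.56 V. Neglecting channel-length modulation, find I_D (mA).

I_D = 0.318 mA

V_GS = V_G = 2.26 V, so V_ov = 2.26 − 1.1 = 1.16 V.
k_n = μ_nC_ox · (W/L) = 0.472 mA/V².
Assume saturation: I_D = ½ k_n V_ov² = 0.5 × 0.472 × 1.16² = 0.318 mA, giving V_DS = V_DD − I_D R_D = 2.56 − 0.318 × 1.41 = 2.11 V.
V_DS = 2.11 V ≥ V_ov = 1.16 V, confirming saturation.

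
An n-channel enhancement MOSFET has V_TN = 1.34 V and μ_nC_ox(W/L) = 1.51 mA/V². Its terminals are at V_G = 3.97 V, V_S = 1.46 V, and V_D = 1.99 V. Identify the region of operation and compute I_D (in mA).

V_GS = V_G − V_S = 3.97 − 1.46 = 2.51 V; V_DS = V_D − V_S = 1.99 − 1.46 = 0.53 V.
V_ov = V_GS − V_TN = 2.51 − 1.34 = 1.17 V.
Since V_DS = 0.53 V < V_ov = 1.17 V, the device is in the triode region.
I_D = k_n [V_ov · V_DS − ½ V_DS²] = 1.51 × [1.17 × 0.53 − 0.5 × 0.53²] = 0.724 mA.

Triode; I_D = 0.724 mA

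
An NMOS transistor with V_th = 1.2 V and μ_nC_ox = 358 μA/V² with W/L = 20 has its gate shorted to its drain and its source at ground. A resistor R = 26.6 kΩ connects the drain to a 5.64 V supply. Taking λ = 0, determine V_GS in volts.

V_GS = 1.41 V

With gate tied to drain, V_GS = V_DS ≥ V_GS − V_th, so the device is in saturation.
k_n = μ_nC_ox · (W/L) = 7.16 mA/V².
KCL at the drain: ½ k_n (V_GS − V_th)² = (V_DD − V_GS)/R.
Let x = V_GS − 1.2. Then 95.2 x² + x − 4.44 = 0, giving x = 0.211 V (positive root), so V_GS = 1.41 V.
I_D = (V_DD − V_GS)/R = (5.64 − 1.41) / 26.6 = 0.159 mA.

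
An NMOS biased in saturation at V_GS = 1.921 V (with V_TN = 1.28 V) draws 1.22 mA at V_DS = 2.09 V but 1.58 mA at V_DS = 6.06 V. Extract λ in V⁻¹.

With V_GS fixed, I_D ∝ (1 + λ V_DS) in saturation, so I_D2/I_D1 = (1 + λ V_DS2)/(1 + λ V_DS1).
1.58/1.22 = 1.295 = (1 + 6.06 λ)/(1 + 2.09 λ).
Solving: λ (I_D1 V_DS2 − I_D2 V_DS1) = I_D2 − I_D1, so λ = (1.58 − 1.22) / (1.22 × 6.06 − 1.58 × 2.09) = 0.36 / 4.09 = 0.088 V⁻¹.

λ = 0.0880 V⁻¹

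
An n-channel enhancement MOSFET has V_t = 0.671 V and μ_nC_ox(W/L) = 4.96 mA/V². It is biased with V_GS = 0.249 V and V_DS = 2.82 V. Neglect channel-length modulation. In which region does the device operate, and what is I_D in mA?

Cutoff; I_D = 0 mA

V_GS = 0.249 V < V_t = 0.671 V, so the transistor is in cutoff.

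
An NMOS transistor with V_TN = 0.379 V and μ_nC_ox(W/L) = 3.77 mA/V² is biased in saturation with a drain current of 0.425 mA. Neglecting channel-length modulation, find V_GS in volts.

In saturation I_D = ½ k_n (V_GS − V_TN)², so V_GS − V_TN = √(2 I_D / k_n) = √(2 × 0.425 / 3.77) = 0.475 V.
V_GS = 0.379 + 0.475 = 0.854 V.

V_GS = 0.854 V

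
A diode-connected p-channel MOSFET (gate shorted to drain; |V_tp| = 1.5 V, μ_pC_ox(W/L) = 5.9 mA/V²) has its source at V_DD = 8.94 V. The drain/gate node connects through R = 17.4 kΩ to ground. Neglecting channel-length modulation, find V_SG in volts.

With gate tied to drain, V_SG = V_SD ≥ V_SG − |V_tp|, so the device is in saturation.
KCL at the drain: ½ k_p (V_SG − |V_tp|)² = (V_DD − V_SG)/R.
Let x = V_SG − 1.5. Then 51.3 x² + x − 7.44 = 0, giving x = 0.371 V (positive root), so V_SG = 1.87 V.
I_D = (V_DD − V_SG)/R = (8.94 − 1.87) / 17.4 = 0.406 mA.

V_SG = 1.87 V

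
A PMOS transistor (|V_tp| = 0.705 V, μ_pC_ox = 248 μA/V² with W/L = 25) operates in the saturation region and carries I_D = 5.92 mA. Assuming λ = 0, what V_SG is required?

V_SG = 2.09 V

k_p = μ_pC_ox · (W/L) = 6.2 mA/V².
In saturation I_D = ½ k_p (V_SG − |V_tp|)², so V_SG − |V_tp| = √(2 I_D / k_p) = √(2 × 5.92 / 6.2) = 1.38 V.
V_SG = 0.705 + 1.38 = 2.09 V.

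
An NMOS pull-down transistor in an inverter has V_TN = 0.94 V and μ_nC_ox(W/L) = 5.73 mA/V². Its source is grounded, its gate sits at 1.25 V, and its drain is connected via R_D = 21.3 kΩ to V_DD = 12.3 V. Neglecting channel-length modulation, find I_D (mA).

V_GS = V_G = 1.25 V, so V_ov = 1.25 − 0.94 = 0.31 V.
Assume saturation: I_D = ½ k_n V_ov² = 0.5 × 5.73 × 0.31² = 0.275 mA, giving V_DS = V_DD − I_D R_D = 12.3 − 0.275 × 21.3 = 6.44 V.
V_DS = 6.44 V ≥ V_ov = 0.31 V, confirming saturation.

I_D = 0.275 mA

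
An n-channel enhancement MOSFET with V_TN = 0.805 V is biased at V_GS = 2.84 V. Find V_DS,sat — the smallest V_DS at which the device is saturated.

The boundary between triode and saturation is V_DS = V_GS − V_TN = V_ov.
V_ov = 2.84 − 0.805 = 2.03 V.

V_DS,sat = 2.03 V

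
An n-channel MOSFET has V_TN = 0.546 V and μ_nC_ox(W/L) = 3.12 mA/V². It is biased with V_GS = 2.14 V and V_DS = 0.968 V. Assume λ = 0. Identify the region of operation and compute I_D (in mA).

Triode; I_D = 3.35 mA

V_ov = V_GS − V_TN = 2.14 − 0.546 = 1.59 V.
Since V_DS = 0.968 V < V_ov = 1.59 V, the device is in the triode region.
I_D = k_n [V_ov · V_DS − ½ V_DS²] = 3.12 × [1.59 × 0.968 − 0.5 × 0.968²] = 3.35 mA.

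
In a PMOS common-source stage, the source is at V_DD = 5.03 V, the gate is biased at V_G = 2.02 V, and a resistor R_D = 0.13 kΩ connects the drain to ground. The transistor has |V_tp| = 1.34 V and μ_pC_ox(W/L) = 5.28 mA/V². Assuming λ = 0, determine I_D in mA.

I_D = 7.36 mA

V_SG = V_DD − V_G = 5.03 − 2.02 = 3.01 V, so V_ov = 3.01 − 1.34 = 1.67 V.
Assume saturation: I_D = ½ k_p V_ov² = 0.5 × 5.28 × 1.67² = 7.36 mA, giving V_SD = V_DD − I_D R_D = 5.03 − 7.36 × 0.13 = 4.07 V.
V_SD = 4.07 V ≥ V_ov = 1.67 V, confirming saturation.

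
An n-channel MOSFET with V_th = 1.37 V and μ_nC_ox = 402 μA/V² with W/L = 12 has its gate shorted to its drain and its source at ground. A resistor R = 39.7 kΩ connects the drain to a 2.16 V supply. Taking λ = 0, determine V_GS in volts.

V_GS = 1.46 V

With gate tied to drain, V_GS = V_DS ≥ V_GS − V_th, so the device is in saturation.
k_n = μ_nC_ox · (W/L) = 4.824 mA/V².
KCL at the drain: ½ k_n (V_GS − V_th)² = (V_DD − V_GS)/R.
Let x = V_GS − 1.37. Then 95.8 x² + x − 0.79 = 0, giving x = 0.0858 V (positive root), so V_GS = 1.46 V.
I_D = (V_DD − V_GS)/R = (2.16 − 1.46) / 39.7 = 0.0177 mA.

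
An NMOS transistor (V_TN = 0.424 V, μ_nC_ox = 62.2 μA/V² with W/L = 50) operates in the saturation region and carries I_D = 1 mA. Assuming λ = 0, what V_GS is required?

V_GS = 1.23 V

k_n = μ_nC_ox · (W/L) = 3.11 mA/V².
In saturation I_D = ½ k_n (V_GS − V_TN)², so V_GS − V_TN = √(2 I_D / k_n) = √(2 × 1 / 3.11) = 0.802 V.
V_GS = 0.424 + 0.802 = 1.23 V.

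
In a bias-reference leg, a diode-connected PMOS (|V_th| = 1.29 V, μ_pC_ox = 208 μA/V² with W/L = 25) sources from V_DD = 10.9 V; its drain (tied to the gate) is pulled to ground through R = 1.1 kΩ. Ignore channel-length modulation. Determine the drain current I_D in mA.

I_D = 7.22 mA

With gate tied to drain, V_SG = V_SD ≥ V_SG − |V_th|, so the device is in saturation.
k_p = μ_pC_ox · (W/L) = 5.2 mA/V².
KCL at the drain: ½ k_p (V_SG − |V_th|)² = (V_DD − V_SG)/R.
Let x = V_SG − 1.29. Then 2.86 x² + x − 9.61 = 0, giving x = 1.67 V (positive root), so V_SG = 2.96 V.
I_D = (V_DD − V_SG)/R = (10.9 − 2.96) / 1.1 = 7.22 mA.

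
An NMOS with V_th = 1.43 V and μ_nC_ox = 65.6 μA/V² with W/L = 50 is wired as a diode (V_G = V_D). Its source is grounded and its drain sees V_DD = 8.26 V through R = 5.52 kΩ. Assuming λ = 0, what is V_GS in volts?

With gate tied to drain, V_GS = V_DS ≥ V_GS − V_th, so the device is in saturation.
k_n = μ_nC_ox · (W/L) = 3.28 mA/V².
KCL at the drain: ½ k_n (V_GS − V_th)² = (V_DD − V_GS)/R.
Let x = V_GS − 1.43. Then 9.05 x² + x − 6.83 = 0, giving x = 0.815 V (positive root), so V_GS = 2.25 V.
I_D = (V_DD − V_GS)/R = (8.26 − 2.25) / 5.52 = 1.09 mA.

V_GS = 2.25 V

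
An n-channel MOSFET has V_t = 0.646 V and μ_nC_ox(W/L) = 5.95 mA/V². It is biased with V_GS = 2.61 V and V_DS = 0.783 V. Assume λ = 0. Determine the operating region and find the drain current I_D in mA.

Triode; I_D = 7.33 mA

V_ov = V_GS − V_t = 2.61 − 0.646 = 1.96 V.
Since V_DS = 0.783 V < V_ov = 1.96 V, the device is in the triode region.
I_D = k_n [V_ov · V_DS − ½ V_DS²] = 5.95 × [1.96 × 0.783 − 0.5 × 0.783²] = 7.33 mA.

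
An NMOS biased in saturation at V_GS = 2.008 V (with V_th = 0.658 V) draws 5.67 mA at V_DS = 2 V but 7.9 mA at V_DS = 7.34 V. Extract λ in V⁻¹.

With V_GS fixed, I_D ∝ (1 + λ V_DS) in saturation, so I_D2/I_D1 = (1 + λ V_DS2)/(1 + λ V_DS1).
7.9/5.67 = 1.393 = (1 + 7.34 λ)/(1 + 2 λ).
Solving: λ (I_D1 V_DS2 − I_D2 V_DS1) = I_D2 − I_D1, so λ = (7.9 − 5.67) / (5.67 × 7.34 − 7.9 × 2) = 2.23 / 25.8 = 0.0864 V⁻¹.

λ = 0.0864 V⁻¹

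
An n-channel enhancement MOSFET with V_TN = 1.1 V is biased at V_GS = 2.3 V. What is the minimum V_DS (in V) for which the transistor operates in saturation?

The boundary between triode and saturation is V_DS = V_GS − V_TN = V_ov.
V_ov = 2.3 − 1.1 = 1.2 V.

V_DS,sat = 1.20 V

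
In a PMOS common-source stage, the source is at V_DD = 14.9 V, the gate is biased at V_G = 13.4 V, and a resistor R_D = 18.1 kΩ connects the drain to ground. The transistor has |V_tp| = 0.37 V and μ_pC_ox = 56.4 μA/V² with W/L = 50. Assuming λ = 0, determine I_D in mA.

I_D = 0.807 mA

V_SG = V_DD − V_G = 14.9 − 13.4 = 1.5 V, so V_ov = 1.5 − 0.37 = 1.13 V.
k_p = μ_pC_ox · (W/L) = 2.82 mA/V².
Assume saturation: I_D = ½ k_p V_ov² = 0.5 × 2.82 × 1.13² = 1.8 mA, giving V_SD = V_DD − I_D R_D = 14.9 − 1.8 × 18.1 = -17.7 V.
But -17.7 V < V_ov = 1.13 V, so the device is actually in triode.
In triode I_D = k_p[V_ov V_SD − ½ V_SD²] and I_D = (V_DD − V_SD)/R_D. Equating: 25.5 V_SD² − 58.68 V_SD + 14.9 = 0, giving V_SD = 0.291 V (the root below V_ov).
I_D = (14.9 − 0.291) / 18.1 = 0.807 mA.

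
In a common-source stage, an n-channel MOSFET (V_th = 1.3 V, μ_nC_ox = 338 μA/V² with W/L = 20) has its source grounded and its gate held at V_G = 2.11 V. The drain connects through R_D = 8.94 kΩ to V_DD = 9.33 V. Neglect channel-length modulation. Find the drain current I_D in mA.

V_GS = V_G = 2.11 V, so V_ov = 2.11 − 1.3 = 0.81 V.
k_n = μ_nC_ox · (W/L) = 6.76 mA/V².
Assume saturation: I_D = ½ k_n V_ov² = 0.5 × 6.76 × 0.81² = 2.22 mA, giving V_DS = V_DD − I_D R_D = 9.33 − 2.22 × 8.94 = -10.5 V.
But -10.5 V < V_ov = 0.81 V, so the device is actually in triode.
In triode I_D = k_n[V_ov V_DS − ½ V_DS²] and I_D = (V_DD − V_DS)/R_D. Equating: 30.2 V_DS² − 49.95 V_DS + 9.33 = 0, giving V_DS = 0.215 V (the root below V_ov).
I_D = (9.33 − 0.215) / 8.94 = 1.02 mA.

I_D = 1.02 mA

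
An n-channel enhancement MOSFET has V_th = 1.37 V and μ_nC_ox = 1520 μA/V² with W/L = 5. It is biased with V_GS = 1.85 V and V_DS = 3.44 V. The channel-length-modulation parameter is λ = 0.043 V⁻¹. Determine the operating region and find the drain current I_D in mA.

Saturation; I_D = 1.01 mA

k_n = μ_nC_ox · (W/L) = 7.6 mA/V².
V_ov = V_GS − V_th = 1.85 − 1.37 = 0.48 V.
Since V_DS = 3.44 V ≥ V_ov = 0.48 V, the device is in saturation.
I_D = ½ k_n V_ov² (1 + λ V_DS) = 0.5 × 7.6 × 0.48² × (1 + 0.043 × 3.44) = 1.01 mA.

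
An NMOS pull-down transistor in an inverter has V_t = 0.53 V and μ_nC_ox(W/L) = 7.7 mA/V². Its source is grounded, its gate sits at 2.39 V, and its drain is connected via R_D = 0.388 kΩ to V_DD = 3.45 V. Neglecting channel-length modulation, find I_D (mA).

V_GS = V_G = 2.39 V, so V_ov = 2.39 − 0.53 = 1.86 V.
Assume saturation: I_D = ½ k_n V_ov² = 0.5 × 7.7 × 1.86² = 13.3 mA, giving V_DS = V_DD − I_D R_D = 3.45 − 13.3 × 0.388 = -1.72 V.
But -1.72 V < V_ov = 1.86 V, so the device is actually in triode.
In triode I_D = k_n[V_ov V_DS − ½ V_DS²] and I_D = (V_DD − V_DS)/R_D. Equating: 1.49 V_DS² − 6.557 V_DS + 3.45 = 0, giving V_DS = 0.611 V (the root below V_ov).
I_D = (3.45 − 0.611) / 0.388 = 7.32 mA.

I_D = 7.32 mA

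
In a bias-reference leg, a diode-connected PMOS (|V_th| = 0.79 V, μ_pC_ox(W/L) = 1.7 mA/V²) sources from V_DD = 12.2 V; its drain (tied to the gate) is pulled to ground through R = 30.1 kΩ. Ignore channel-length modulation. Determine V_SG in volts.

V_SG = 1.44 V

With gate tied to drain, V_SG = V_SD ≥ V_SG − |V_th|, so the device is in saturation.
KCL at the drain: ½ k_p (V_SG − |V_th|)² = (V_DD − V_SG)/R.
Let x = V_SG − 0.79. Then 25.6 x² + x − 11.41 = 0, giving x = 0.649 V (positive root), so V_SG = 1.44 V.
I_D = (V_DD − V_SG)/R = (12.2 − 1.44) / 30.1 = 0.358 mA.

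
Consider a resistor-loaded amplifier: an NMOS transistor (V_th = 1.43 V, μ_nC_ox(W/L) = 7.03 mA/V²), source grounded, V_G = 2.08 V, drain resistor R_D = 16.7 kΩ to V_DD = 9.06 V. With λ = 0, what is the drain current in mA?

I_D = 0.535 mA

V_GS = V_G = 2.08 V, so V_ov = 2.08 − 1.43 = 0.65 V.
Assume saturation: I_D = ½ k_n V_ov² = 0.5 × 7.03 × 0.65² = 1.49 mA, giving V_DS = V_DD − I_D R_D = 9.06 − 1.49 × 16.7 = -15.7 V.
But -15.7 V < V_ov = 0.65 V, so the device is actually in triode.
In triode I_D = k_n[V_ov V_DS − ½ V_DS²] and I_D = (V_DD − V_DS)/R_D. Equating: 58.7 V_DS² − 77.31 V_DS + 9.06 = 0, giving V_DS = 0.13 V (the root below V_ov).
I_D = (9.06 − 0.13) / 16.7 = 0.535 mA.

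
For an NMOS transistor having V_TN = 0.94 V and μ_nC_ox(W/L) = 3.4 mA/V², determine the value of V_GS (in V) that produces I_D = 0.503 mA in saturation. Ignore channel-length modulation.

In saturation I_D = ½ k_n (V_GS − V_TN)², so V_GS − V_TN = √(2 I_D / k_n) = √(2 × 0.503 / 3.4) = 0.544 V.
V_GS = 0.94 + 0.544 = 1.48 V.

V_GS = 1.48 V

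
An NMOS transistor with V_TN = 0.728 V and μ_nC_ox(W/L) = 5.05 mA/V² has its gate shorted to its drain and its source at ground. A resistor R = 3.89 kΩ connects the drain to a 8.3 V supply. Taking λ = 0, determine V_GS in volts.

V_GS = 1.56 V

With gate tied to drain, V_GS = V_DS ≥ V_GS − V_TN, so the device is in saturation.
KCL at the drain: ½ k_n (V_GS − V_TN)² = (V_DD − V_GS)/R.
Let x = V_GS − 0.728. Then 9.82 x² + x − 7.572 = 0, giving x = 0.829 V (positive root), so V_GS = 1.56 V.
I_D = (V_DD − V_GS)/R = (8.3 − 1.56) / 3.89 = 1.73 mA.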